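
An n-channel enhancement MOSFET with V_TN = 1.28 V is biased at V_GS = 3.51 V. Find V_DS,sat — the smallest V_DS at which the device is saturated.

V_DS,sat = 2.23 V

The boundary between triode and saturation is V_DS = V_GS − V_TN = V_ov.
V_ov = 3.51 − 1.28 = 2.23 V.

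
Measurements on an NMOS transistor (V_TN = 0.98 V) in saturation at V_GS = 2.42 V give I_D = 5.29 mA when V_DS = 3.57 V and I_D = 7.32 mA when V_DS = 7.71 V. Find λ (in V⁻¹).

λ = 0.139 V⁻¹

With V_GS fixed, I_D ∝ (1 + λ V_DS) in saturation, so I_D2/I_D1 = (1 + λ V_DS2)/(1 + λ V_DS1).
7.32/5.29 = 1.384 = (1 + 7.71 λ)/(1 + 3.57 λ).
Solving: λ (I_D1 V_DS2 − I_D2 V_DS1) = I_D2 − I_D1, so λ = (7.32 − 5.29) / (5.29 × 7.71 − 7.32 × 3.57) = 2.03 / 14.7 = 0.139 V⁻¹.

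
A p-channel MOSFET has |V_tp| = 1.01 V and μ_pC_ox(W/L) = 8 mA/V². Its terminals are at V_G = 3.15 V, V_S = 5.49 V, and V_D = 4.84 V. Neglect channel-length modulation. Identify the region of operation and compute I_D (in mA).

Triode; I_D = 5.23 mA

V_SG = V_S − V_G = 5.49 − 3.15 = 2.34 V; V_SD = V_S − V_D = 5.49 − 4.84 = 0.65 V.
V_ov = V_SG − |V_tp| = 2.34 − 1.01 = 1.33 V.
Since V_SD = 0.65 V < V_ov = 1.33 V, the device is in the triode region.
I_D = k_p [V_ov · V_SD − ½ V_SD²] = 8 × [1.33 × 0.65 − 0.5 × 0.65²] = 5.23 mA.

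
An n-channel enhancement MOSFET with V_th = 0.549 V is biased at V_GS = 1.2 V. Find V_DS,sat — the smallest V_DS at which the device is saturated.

V_DS,sat = 0.651 V

The boundary between triode and saturation is V_DS = V_GS − V_th = V_ov.
V_ov = 1.2 − 0.549 = 0.651 V.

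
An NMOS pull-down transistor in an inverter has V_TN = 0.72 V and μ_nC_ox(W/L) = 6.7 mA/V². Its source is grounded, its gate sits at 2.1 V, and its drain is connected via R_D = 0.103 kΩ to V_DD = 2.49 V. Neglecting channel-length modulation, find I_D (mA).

V_GS = V_G = 2.1 V, so V_ov = 2.1 − 0.72 = 1.38 V.
Assume saturation: I_D = ½ k_n V_ov² = 0.5 × 6.7 × 1.38² = 6.38 mA, giving V_DS = V_DD − I_D R_D = 2.49 − 6.38 × 0.103 = 1.83 V.
V_DS = 1.83 V ≥ V_ov = 1.38 V, confirming saturation.

I_D = 6.38 mA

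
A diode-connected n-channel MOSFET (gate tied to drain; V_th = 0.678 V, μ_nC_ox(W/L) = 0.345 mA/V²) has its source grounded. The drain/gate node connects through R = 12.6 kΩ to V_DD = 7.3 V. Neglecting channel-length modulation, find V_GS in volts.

With gate tied to drain, V_GS = V_DS ≥ V_GS − V_th, so the device is in saturation.
KCL at the drain: ½ k_n (V_GS − V_th)² = (V_DD − V_GS)/R.
Let x = V_GS − 0.678. Then 2.17 x² + x − 6.622 = 0, giving x = 1.53 V (positive root), so V_GS = 2.21 V.
I_D = (V_DD − V_GS)/R = (7.3 − 2.21) / 12.6 = 0.404 mA.

V_GS = 2.21 V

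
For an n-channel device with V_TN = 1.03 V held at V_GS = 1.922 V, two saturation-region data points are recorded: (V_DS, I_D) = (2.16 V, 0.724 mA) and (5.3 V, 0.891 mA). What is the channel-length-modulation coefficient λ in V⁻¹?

λ = 0.0873 V⁻¹

With V_GS fixed, I_D ∝ (1 + λ V_DS) in saturation, so I_D2/I_D1 = (1 + λ V_DS2)/(1 + λ V_DS1).
0.891/0.724 = 1.231 = (1 + 5.3 λ)/(1 + 2.16 λ).
Solving: λ (I_D1 V_DS2 − I_D2 V_DS1) = I_D2 − I_D1, so λ = (0.891 − 0.724) / (0.724 × 5.3 − 0.891 × 2.16) = 0.167 / 1.91 = 0.0873 V⁻¹.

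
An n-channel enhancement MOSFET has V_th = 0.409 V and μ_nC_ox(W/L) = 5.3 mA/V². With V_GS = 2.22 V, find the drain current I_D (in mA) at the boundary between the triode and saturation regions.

I_D = 8.69 mA

At the boundary V_DS = V_ov = V_GS − V_th = 2.22 − 0.409 = 1.81 V.
I_D = ½ k_n V_ov² = 0.5 × 5.3 × 1.81² = 8.69 mA.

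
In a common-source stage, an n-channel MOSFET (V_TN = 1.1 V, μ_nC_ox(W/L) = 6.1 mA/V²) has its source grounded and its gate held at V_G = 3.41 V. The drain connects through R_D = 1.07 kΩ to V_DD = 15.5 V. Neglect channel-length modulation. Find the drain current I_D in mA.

V_GS = V_G = 3.41 V, so V_ov = 3.41 − 1.1 = 2.31 V.
Assume saturation: I_D = ½ k_n V_ov² = 0.5 × 6.1 × 2.31² = 16.3 mA, giving V_DS = V_DD − I_D R_D = 15.5 − 16.3 × 1.07 = -1.91 V.
But -1.91 V < V_ov = 2.31 V, so the device is actually in triode.
In triode I_D = k_n[V_ov V_DS − ½ V_DS²] and I_D = (V_DD − V_DS)/R_D. Equating: 3.26 V_DS² − 16.08 V_DS + 15.5 = 0, giving V_DS = 1.32 V (the root below V_ov).
I_D = (15.5 − 1.32) / 1.07 = 13.3 mA.

I_D = 13.3 mA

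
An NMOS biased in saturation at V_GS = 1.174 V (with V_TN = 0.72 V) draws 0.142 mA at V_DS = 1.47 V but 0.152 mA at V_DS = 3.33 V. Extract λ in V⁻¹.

λ = 0.0401 V⁻¹

With V_GS fixed, I_D ∝ (1 + λ V_DS) in saturation, so I_D2/I_D1 = (1 + λ V_DS2)/(1 + λ V_DS1).
0.152/0.142 = 1.07 = (1 + 3.33 λ)/(1 + 1.47 λ).
Solving: λ (I_D1 V_DS2 − I_D2 V_DS1) = I_D2 − I_D1, so λ = (0.152 − 0.142) / (0.142 × 3.33 − 0.152 × 1.47) = 0.01 / 0.249 = 0.0401 V⁻¹.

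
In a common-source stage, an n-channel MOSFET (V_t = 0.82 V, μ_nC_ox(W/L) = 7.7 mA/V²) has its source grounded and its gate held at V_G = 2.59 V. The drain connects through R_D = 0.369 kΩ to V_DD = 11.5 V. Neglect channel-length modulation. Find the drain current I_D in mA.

I_D = 12.1 mA

V_GS = V_G = 2.59 V, so V_ov = 2.59 − 0.82 = 1.77 V.
Assume saturation: I_D = ½ k_n V_ov² = 0.5 × 7.7 × 1.77² = 12.1 mA, giving V_DS = V_DD − I_D R_D = 11.5 − 12.1 × 0.369 = 7.05 V.
V_DS = 7.05 V ≥ V_ov = 1.77 V, confirming saturation.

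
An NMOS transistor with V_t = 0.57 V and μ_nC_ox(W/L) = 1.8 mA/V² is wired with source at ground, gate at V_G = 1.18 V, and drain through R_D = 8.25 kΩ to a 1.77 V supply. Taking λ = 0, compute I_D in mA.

I_D = 0.189 mA

V_GS = V_G = 1.18 V, so V_ov = 1.18 − 0.57 = 0.61 V.
Assume saturation: I_D = ½ k_n V_ov² = 0.5 × 1.8 × 0.61² = 0.335 mA, giving V_DS = V_DD − I_D R_D = 1.77 − 0.335 × 8.25 = -0.993 V.
But -0.993 V < V_ov = 0.61 V, so the device is actually in triode.
In triode I_D = k_n[V_ov V_DS − ½ V_DS²] and I_D = (V_DD − V_DS)/R_D. Equating: 7.42 V_DS² − 10.06 V_DS + 1.77 = 0, giving V_DS = 0.208 V (the root below V_ov).
I_D = (1.77 − 0.208) / 8.25 = 0.189 mA.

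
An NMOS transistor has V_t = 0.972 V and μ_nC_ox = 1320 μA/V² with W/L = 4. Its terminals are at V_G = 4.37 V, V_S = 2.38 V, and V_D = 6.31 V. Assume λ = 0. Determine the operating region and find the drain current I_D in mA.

V_GS = V_G − V_S = 4.37 − 2.38 = 1.99 V; V_DS = V_D − V_S = 6.31 − 2.38 = 3.93 V.
k_n = μ_nC_ox · (W/L) = 5.28 mA/V².
V_ov = V_GS − V_t = 1.99 − 0.972 = 1.02 V.
Since V_DS = 3.93 V ≥ V_ov = 1.02 V, the device is in saturation.
I_D = ½ k_n V_ov² = 0.5 × 5.28 × 1.02² = 2.74 mA.

Saturation; I_D = 2.74 mA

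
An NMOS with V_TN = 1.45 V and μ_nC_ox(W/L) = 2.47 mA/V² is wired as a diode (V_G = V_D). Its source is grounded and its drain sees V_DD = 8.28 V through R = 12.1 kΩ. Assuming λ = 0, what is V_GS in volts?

V_GS = 2.09 V

With gate tied to drain, V_GS = V_DS ≥ V_GS − V_TN, so the device is in saturation.
KCL at the drain: ½ k_n (V_GS − V_TN)² = (V_DD − V_GS)/R.
Let x = V_GS − 1.45. Then 14.9 x² + x − 6.83 = 0, giving x = 0.643 V (positive root), so V_GS = 2.09 V.
I_D = (V_DD − V_GS)/R = (8.28 − 2.09) / 12.1 = 0.511 mA.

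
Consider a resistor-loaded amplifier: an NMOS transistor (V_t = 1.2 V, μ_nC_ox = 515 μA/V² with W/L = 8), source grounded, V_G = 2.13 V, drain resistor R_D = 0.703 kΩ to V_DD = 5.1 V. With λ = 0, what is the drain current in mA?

V_GS = V_G = 2.13 V, so V_ov = 2.13 − 1.2 = 0.93 V.
k_n = μ_nC_ox · (W/L) = 4.12 mA/V².
Assume saturation: I_D = ½ k_n V_ov² = 0.5 × 4.12 × 0.93² = 1.78 mA, giving V_DS = V_DD − I_D R_D = 5.1 − 1.78 × 0.703 = 3.85 V.
V_DS = 3.85 V ≥ V_ov = 0.93 V, confirming saturation.

I_D = 1.78 mA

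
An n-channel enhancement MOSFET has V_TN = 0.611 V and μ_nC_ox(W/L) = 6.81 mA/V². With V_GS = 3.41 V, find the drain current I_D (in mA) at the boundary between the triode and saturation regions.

I_D = 26.7 mA

At the boundary V_DS = V_ov = V_GS − V_TN = 3.41 − 0.611 = 2.8 V.
I_D = ½ k_n V_ov² = 0.5 × 6.81 × 2.8² = 26.7 mA.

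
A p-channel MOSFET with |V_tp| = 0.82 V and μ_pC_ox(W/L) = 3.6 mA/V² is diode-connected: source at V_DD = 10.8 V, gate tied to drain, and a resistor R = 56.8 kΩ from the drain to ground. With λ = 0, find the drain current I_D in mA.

With gate tied to drain, V_SG = V_SD ≥ V_SG − |V_tp|, so the device is in saturation.
KCL at the drain: ½ k_p (V_SG − |V_tp|)² = (V_DD − V_SG)/R.
Let x = V_SG − 0.82. Then 102 x² + x − 9.98 = 0, giving x = 0.308 V (positive root), so V_SG = 1.13 V.
I_D = (V_DD − V_SG)/R = (10.8 − 1.13) / 56.8 = 0.17 mA.

I_D = 0.170 mA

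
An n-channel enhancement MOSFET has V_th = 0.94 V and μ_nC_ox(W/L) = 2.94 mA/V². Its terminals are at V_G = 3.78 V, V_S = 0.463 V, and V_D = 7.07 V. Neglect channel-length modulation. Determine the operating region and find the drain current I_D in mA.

Saturation; I_D = 8.31 mA

V_GS = V_G − V_S = 3.78 − 0.463 = 3.32 V; V_DS = V_D − V_S = 7.07 − 0.463 = 6.61 V.
V_ov = V_GS − V_th = 3.32 − 0.94 = 2.38 V.
Since V_DS = 6.61 V ≥ V_ov = 2.38 V, the device is in saturation.
I_D = ½ k_n V_ov² = 0.5 × 2.94 × 2.38² = 8.31 mA.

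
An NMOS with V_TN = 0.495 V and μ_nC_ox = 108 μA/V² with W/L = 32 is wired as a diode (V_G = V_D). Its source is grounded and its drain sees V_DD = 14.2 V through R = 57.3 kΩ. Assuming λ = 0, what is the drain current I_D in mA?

I_D = 0.233 mA

With gate tied to drain, V_GS = V_DS ≥ V_GS − V_TN, so the device is in saturation.
k_n = μ_nC_ox · (W/L) = 3.456 mA/V².
KCL at the drain: ½ k_n (V_GS − V_TN)² = (V_DD − V_GS)/R.
Let x = V_GS − 0.495. Then 99 x² + x − 13.71 = 0, giving x = 0.367 V (positive root), so V_GS = 0.862 V.
I_D = (V_DD − V_GS)/R = (14.2 − 0.862) / 57.3 = 0.233 mA.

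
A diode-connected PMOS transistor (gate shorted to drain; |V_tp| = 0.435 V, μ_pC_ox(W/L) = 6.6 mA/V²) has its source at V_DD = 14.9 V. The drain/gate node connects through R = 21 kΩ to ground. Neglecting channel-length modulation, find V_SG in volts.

With gate tied to drain, V_SG = V_SD ≥ V_SG − |V_tp|, so the device is in saturation.
KCL at the drain: ½ k_p (V_SG − |V_tp|)² = (V_DD − V_SG)/R.
Let x = V_SG − 0.435. Then 69.3 x² + x − 14.46 = 0, giving x = 0.45 V (positive root), so V_SG = 0.885 V.
I_D = (V_DD − V_SG)/R = (14.9 − 0.885) / 21 = 0.667 mA.

V_SG = 0.885 V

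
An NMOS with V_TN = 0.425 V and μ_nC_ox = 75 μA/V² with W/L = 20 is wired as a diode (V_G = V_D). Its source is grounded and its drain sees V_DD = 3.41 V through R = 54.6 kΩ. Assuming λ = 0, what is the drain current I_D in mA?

With gate tied to drain, V_GS = V_DS ≥ V_GS − V_TN, so the device is in saturation.
k_n = μ_nC_ox · (W/L) = 1.5 mA/V².
KCL at the drain: ½ k_n (V_GS − V_TN)² = (V_DD − V_GS)/R.
Let x = V_GS − 0.425. Then 41 x² + x − 2.985 = 0, giving x = 0.258 V (positive root), so V_GS = 0.683 V.
I_D = (V_DD − V_GS)/R = (3.41 − 0.683) / 54.6 = 0.0499 mA.

I_D = 0.0499 mA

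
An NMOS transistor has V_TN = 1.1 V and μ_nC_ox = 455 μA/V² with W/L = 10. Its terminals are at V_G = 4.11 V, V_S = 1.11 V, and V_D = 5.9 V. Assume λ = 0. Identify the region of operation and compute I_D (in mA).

Saturation; I_D = 8.21 mA

V_GS = V_G − V_S = 4.11 − 1.11 = 3 V; V_DS = V_D − V_S = 5.9 − 1.11 = 4.79 V.
k_n = μ_nC_ox · (W/L) = 4.55 mA/V².
V_ov = V_GS − V_TN = 3 − 1.1 = 1.9 V.
Since V_DS = 4.79 V ≥ V_ov = 1.9 V, the device is in saturation.
I_D = ½ k_n V_ov² = 0.5 × 4.55 × 1.9² = 8.21 mA.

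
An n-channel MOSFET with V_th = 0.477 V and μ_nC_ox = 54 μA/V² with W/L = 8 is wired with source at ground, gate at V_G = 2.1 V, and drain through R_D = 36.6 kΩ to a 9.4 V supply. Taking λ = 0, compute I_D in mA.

I_D = 0.246 mA

V_GS = V_G = 2.1 V, so V_ov = 2.1 − 0.477 = 1.62 V.
k_n = μ_nC_ox · (W/L) = 0.432 mA/V².
Assume saturation: I_D = ½ k_n V_ov² = 0.5 × 0.432 × 1.62² = 0.569 mA, giving V_DS = V_DD − I_D R_D = 9.4 − 0.569 × 36.6 = -11.4 V.
But -11.4 V < V_ov = 1.62 V, so the device is actually in triode.
In triode I_D = k_n[V_ov V_DS − ½ V_DS²] and I_D = (V_DD − V_DS)/R_D. Equating: 7.91 V_DS² − 26.66 V_DS + 9.4 = 0, giving V_DS = 0.4 V (the root below V_ov).
I_D = (9.4 − 0.4) / 36.6 = 0.246 mA.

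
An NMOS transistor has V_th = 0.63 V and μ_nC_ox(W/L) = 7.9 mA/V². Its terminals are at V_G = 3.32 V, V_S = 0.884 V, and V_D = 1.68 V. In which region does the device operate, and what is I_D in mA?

V_GS = V_G − V_S = 3.32 − 0.884 = 2.44 V; V_DS = V_D − V_S = 1.68 − 0.884 = 0.796 V.
V_ov = V_GS − V_th = 2.44 − 0.63 = 1.81 V.
Since V_DS = 0.796 V < V_ov = 1.81 V, the device is in the triode region.
I_D = k_n [V_ov · V_DS − ½ V_DS²] = 7.9 × [1.81 × 0.796 − 0.5 × 0.796²] = 8.85 mA.

Triode; I_D = 8.85 mA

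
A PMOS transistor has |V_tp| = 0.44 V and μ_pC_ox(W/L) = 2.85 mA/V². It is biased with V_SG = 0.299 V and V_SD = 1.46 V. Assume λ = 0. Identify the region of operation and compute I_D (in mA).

V_SG = 0.299 V < |V_tp| = 0.44 V, so the transistor is in cutoff.

Cutoff; I_D = 0 mA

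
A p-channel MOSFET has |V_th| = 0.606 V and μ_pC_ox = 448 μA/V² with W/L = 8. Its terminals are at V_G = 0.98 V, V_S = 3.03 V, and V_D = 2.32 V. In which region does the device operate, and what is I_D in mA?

Triode; I_D = 2.77 mA

V_SG = V_S − V_G = 3.03 − 0.98 = 2.05 V; V_SD = V_S − V_D = 3.03 − 2.32 = 0.71 V.
k_p = μ_pC_ox · (W/L) = 3.584 mA/V².
V_ov = V_SG − |V_th| = 2.05 − 0.606 = 1.44 V.
Since V_SD = 0.71 V < V_ov = 1.44 V, the device is in the triode region.
I_D = k_p [V_ov · V_SD − ½ V_SD²] = 3.584 × [1.44 × 0.71 − 0.5 × 0.71²] = 2.77 mA.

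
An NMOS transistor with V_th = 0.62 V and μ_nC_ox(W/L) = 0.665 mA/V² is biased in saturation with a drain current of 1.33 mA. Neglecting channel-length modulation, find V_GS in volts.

In saturation I_D = ½ k_n (V_GS − V_th)², so V_GS − V_th = √(2 I_D / k_n) = √(2 × 1.33 / 0.665) = 2 V.
V_GS = 0.62 + 2 = 2.62 V.

V_GS = 2.62 V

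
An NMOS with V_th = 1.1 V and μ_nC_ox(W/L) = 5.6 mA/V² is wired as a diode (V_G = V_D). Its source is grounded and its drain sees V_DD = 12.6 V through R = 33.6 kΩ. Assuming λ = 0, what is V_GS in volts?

With gate tied to drain, V_GS = V_DS ≥ V_GS − V_th, so the device is in saturation.
KCL at the drain: ½ k_n (V_GS − V_th)² = (V_DD − V_GS)/R.
Let x = V_GS − 1.1. Then 94.1 x² + x − 11.5 = 0, giving x = 0.344 V (positive root), so V_GS = 1.44 V.
I_D = (V_DD − V_GS)/R = (12.6 − 1.44) / 33.6 = 0.332 mA.

V_GS = 1.44 V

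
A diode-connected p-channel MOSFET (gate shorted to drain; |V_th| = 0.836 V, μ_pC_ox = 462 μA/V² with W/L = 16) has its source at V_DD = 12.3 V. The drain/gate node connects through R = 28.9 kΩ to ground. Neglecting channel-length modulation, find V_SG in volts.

V_SG = 1.16 V

With gate tied to drain, V_SG = V_SD ≥ V_SG − |V_th|, so the device is in saturation.
k_p = μ_pC_ox · (W/L) = 7.392 mA/V².
KCL at the drain: ½ k_p (V_SG − |V_th|)² = (V_DD − V_SG)/R.
Let x = V_SG − 0.836. Then 107 x² + x − 11.46 = 0, giving x = 0.323 V (positive root), so V_SG = 1.16 V.
I_D = (V_DD − V_SG)/R = (12.3 − 1.16) / 28.9 = 0.386 mA.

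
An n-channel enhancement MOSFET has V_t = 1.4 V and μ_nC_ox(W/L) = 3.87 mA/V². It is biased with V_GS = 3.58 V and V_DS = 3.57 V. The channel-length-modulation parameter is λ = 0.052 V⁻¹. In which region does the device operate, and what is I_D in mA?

Saturation; I_D = 10.9 mA

V_ov = V_GS − V_t = 3.58 − 1.4 = 2.18 V.
Since V_DS = 3.57 V ≥ V_ov = 2.18 V, the device is in saturation.
I_D = ½ k_n V_ov² (1 + λ V_DS) = 0.5 × 3.87 × 2.18² × (1 + 0.052 × 3.57) = 10.9 mA.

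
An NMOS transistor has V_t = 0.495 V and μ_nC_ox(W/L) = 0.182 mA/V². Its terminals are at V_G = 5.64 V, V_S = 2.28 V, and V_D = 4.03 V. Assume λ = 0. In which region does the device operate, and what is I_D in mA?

Triode; I_D = 0.634 mA

V_GS = V_G − V_S = 5.64 − 2.28 = 3.36 V; V_DS = V_D − V_S = 4.03 − 2.28 = 1.75 V.
V_ov = V_GS − V_t = 3.36 − 0.495 = 2.86 V.
Since V_DS = 1.75 V < V_ov = 2.86 V, the device is in the triode region.
I_D = k_n [V_ov · V_DS − ½ V_DS²] = 0.182 × [2.86 × 1.75 − 0.5 × 1.75²] = 0.634 mA.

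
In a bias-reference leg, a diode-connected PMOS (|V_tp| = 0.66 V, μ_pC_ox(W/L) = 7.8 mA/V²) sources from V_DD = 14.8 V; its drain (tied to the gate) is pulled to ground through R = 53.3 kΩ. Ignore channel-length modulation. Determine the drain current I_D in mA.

I_D = 0.260 mA

With gate tied to drain, V_SG = V_SD ≥ V_SG − |V_tp|, so the device is in saturation.
KCL at the drain: ½ k_p (V_SG − |V_tp|)² = (V_DD − V_SG)/R.
Let x = V_SG − 0.66. Then 208 x² + x − 14.14 = 0, giving x = 0.258 V (positive root), so V_SG = 0.918 V.
I_D = (V_DD − V_SG)/R = (14.8 − 0.918) / 53.3 = 0.26 mA.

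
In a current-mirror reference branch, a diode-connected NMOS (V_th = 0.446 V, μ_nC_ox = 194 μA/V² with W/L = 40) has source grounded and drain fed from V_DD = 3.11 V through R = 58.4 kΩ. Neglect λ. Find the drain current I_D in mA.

I_D = 0.0438 mA

With gate tied to drain, V_GS = V_DS ≥ V_GS − V_th, so the device is in saturation.
k_n = μ_nC_ox · (W/L) = 7.76 mA/V².
KCL at the drain: ½ k_n (V_GS − V_th)² = (V_DD − V_GS)/R.
Let x = V_GS − 0.446. Then 227 x² + x − 2.664 = 0, giving x = 0.106 V (positive root), so V_GS = 0.552 V.
I_D = (V_DD − V_GS)/R = (3.11 − 0.552) / 58.4 = 0.0438 mA.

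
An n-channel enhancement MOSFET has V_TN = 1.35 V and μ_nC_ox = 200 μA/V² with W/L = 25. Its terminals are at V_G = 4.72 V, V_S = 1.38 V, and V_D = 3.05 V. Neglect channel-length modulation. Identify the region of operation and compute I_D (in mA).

Triode; I_D = 9.64 mA

V_GS = V_G − V_S = 4.72 − 1.38 = 3.34 V; V_DS = V_D − V_S = 3.05 − 1.38 = 1.67 V.
k_n = μ_nC_ox · (W/L) = 5 mA/V².
V_ov = V_GS − V_TN = 3.34 − 1.35 = 1.99 V.
Since V_DS = 1.67 V < V_ov = 1.99 V, the device is in the triode region.
I_D = k_n [V_ov · V_DS − ½ V_DS²] = 5 × [1.99 × 1.67 − 0.5 × 1.67²] = 9.64 mA.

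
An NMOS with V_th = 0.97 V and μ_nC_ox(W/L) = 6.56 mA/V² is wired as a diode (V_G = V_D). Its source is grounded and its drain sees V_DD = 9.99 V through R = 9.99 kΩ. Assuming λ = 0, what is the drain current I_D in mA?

I_D = 0.852 mA

With gate tied to drain, V_GS = V_DS ≥ V_GS − V_th, so the device is in saturation.
KCL at the drain: ½ k_n (V_GS − V_th)² = (V_DD − V_GS)/R.
Let x = V_GS − 0.97. Then 32.8 x² + x − 9.02 = 0, giving x = 0.51 V (positive root), so V_GS = 1.48 V.
I_D = (V_DD − V_GS)/R = (9.99 − 1.48) / 9.99 = 0.852 mA.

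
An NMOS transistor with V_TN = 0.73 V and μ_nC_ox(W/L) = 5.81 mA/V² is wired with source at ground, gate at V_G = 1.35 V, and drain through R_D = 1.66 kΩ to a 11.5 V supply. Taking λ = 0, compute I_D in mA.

V_GS = V_G = 1.35 V, so V_ov = 1.35 − 0.73 = 0.62 V.
Assume saturation: I_D = ½ k_n V_ov² = 0.5 × 5.81 × 0.62² = 1.12 mA, giving V_DS = V_DD − I_D R_D = 11.5 − 1.12 × 1.66 = 9.65 V.
V_DS = 9.65 V ≥ V_ov = 0.62 V, confirming saturation.

I_D = 1.12 mA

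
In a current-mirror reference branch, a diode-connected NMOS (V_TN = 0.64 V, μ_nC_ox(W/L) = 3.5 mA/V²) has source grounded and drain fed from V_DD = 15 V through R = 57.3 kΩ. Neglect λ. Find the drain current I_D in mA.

I_D = 0.244 mA

With gate tied to drain, V_GS = V_DS ≥ V_GS − V_TN, so the device is in saturation.
KCL at the drain: ½ k_n (V_GS − V_TN)² = (V_DD − V_GS)/R.
Let x = V_GS − 0.64. Then 100 x² + x − 14.36 = 0, giving x = 0.373 V (positive root), so V_GS = 1.01 V.
I_D = (V_DD − V_GS)/R = (15 − 1.01) / 57.3 = 0.244 mA.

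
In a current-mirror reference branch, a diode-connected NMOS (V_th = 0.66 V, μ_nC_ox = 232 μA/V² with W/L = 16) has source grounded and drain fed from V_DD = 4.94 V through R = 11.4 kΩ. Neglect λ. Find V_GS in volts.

With gate tied to drain, V_GS = V_DS ≥ V_GS − V_th, so the device is in saturation.
k_n = μ_nC_ox · (W/L) = 3.712 mA/V².
KCL at the drain: ½ k_n (V_GS − V_th)² = (V_DD − V_GS)/R.
Let x = V_GS − 0.66. Then 21.2 x² + x − 4.28 = 0, giving x = 0.427 V (positive root), so V_GS = 1.09 V.
I_D = (V_DD − V_GS)/R = (4.94 − 1.09) / 11.4 = 0.338 mA.

V_GS = 1.09 V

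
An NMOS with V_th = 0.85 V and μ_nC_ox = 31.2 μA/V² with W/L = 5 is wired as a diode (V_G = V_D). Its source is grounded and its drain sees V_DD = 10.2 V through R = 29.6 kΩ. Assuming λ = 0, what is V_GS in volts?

V_GS = 2.66 V

With gate tied to drain, V_GS = V_DS ≥ V_GS − V_th, so the device is in saturation.
k_n = μ_nC_ox · (W/L) = 0.156 mA/V².
KCL at the drain: ½ k_n (V_GS − V_th)² = (V_DD − V_GS)/R.
Let x = V_GS − 0.85. Then 2.31 x² + x − 9.35 = 0, giving x = 1.81 V (positive root), so V_GS = 2.66 V.
I_D = (V_DD − V_GS)/R = (10.2 − 2.66) / 29.6 = 0.255 mA.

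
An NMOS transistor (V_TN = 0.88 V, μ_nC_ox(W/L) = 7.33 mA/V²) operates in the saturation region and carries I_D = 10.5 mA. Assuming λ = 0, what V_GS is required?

In saturation I_D = ½ k_n (V_GS − V_TN)², so V_GS − V_TN = √(2 I_D / k_n) = √(2 × 10.5 / 7.33) = 1.69 V.
V_GS = 0.88 + 1.69 = 2.57 V.

V_GS = 2.57 V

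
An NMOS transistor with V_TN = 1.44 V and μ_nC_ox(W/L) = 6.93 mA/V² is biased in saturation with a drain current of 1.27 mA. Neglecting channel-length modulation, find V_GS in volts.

V_GS = 2.05 V

In saturation I_D = ½ k_n (V_GS − V_TN)², so V_GS − V_TN = √(2 I_D / k_n) = √(2 × 1.27 / 6.93) = 0.605 V.
V_GS = 1.44 + 0.605 = 2.05 V.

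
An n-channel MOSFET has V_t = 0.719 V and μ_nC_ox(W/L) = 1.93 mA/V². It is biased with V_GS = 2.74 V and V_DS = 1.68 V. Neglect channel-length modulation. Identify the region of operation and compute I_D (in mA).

Triode; I_D = 3.83 mA

V_ov = V_GS − V_t = 2.74 − 0.719 = 2.02 V.
Since V_DS = 1.68 V < V_ov = 2.02 V, the device is in the triode region.
I_D = k_n [V_ov · V_DS − ½ V_DS²] = 1.93 × [2.02 × 1.68 − 0.5 × 1.68²] = 3.83 mA.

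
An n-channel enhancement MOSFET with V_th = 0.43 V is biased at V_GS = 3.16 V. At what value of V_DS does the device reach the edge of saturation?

V_DS,sat = 2.73 V

The boundary between triode and saturation is V_DS = V_GS − V_th = V_ov.
V_ov = 3.16 − 0.43 = 2.73 V.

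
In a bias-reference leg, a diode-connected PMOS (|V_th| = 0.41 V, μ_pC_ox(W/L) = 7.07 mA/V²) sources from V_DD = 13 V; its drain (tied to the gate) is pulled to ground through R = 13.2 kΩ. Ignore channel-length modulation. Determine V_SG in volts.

With gate tied to drain, V_SG = V_SD ≥ V_SG − |V_th|, so the device is in saturation.
KCL at the drain: ½ k_p (V_SG − |V_th|)² = (V_DD − V_SG)/R.
Let x = V_SG − 0.41. Then 46.7 x² + x − 12.59 = 0, giving x = 0.509 V (positive root), so V_SG = 0.919 V.
I_D = (V_DD − V_SG)/R = (13 − 0.919) / 13.2 = 0.915 mA.

V_SG = 0.919 V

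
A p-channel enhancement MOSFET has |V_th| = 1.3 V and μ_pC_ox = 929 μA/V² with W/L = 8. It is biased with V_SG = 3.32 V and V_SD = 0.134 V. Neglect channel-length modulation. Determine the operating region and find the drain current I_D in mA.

Triode; I_D = 1.94 mA

k_p = μ_pC_ox · (W/L) = 7.432 mA/V².
V_ov = V_SG − |V_th| = 3.32 − 1.3 = 2.02 V.
Since V_SD = 0.134 V < V_ov = 2.02 V, the device is in the triode region.
I_D = k_p [V_ov · V_SD − ½ V_SD²] = 7.432 × [2.02 × 0.134 − 0.5 × 0.134²] = 1.94 mA.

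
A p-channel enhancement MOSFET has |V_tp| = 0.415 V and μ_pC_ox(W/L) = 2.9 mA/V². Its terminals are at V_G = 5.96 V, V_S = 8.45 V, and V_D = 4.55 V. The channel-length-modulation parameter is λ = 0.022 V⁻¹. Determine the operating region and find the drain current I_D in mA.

Saturation; I_D = 6.78 mA

V_SG = V_S − V_G = 8.45 − 5.96 = 2.49 V; V_SD = V_S − V_D = 8.45 − 4.55 = 3.9 V.
V_ov = V_SG − |V_tp| = 2.49 − 0.415 = 2.07 V.
Since V_SD = 3.9 V ≥ V_ov = 2.07 V, the device is in saturation.
I_D = ½ k_p V_ov² (1 + λ V_SD) = 0.5 × 2.9 × 2.07² × (1 + 0.022 × 3.9) = 6.78 mA.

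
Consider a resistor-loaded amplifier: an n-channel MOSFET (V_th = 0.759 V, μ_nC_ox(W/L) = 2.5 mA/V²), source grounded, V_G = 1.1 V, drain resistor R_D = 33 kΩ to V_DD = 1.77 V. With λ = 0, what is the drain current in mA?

I_D = 0.0516 mA

V_GS = V_G = 1.1 V, so V_ov = 1.1 − 0.759 = 0.341 V.
Assume saturation: I_D = ½ k_n V_ov² = 0.5 × 2.5 × 0.341² = 0.145 mA, giving V_DS = V_DD − I_D R_D = 1.77 − 0.145 × 33 = -3.03 V.
But -3.03 V < V_ov = 0.341 V, so the device is actually in triode.
In triode I_D = k_n[V_ov V_DS − ½ V_DS²] and I_D = (V_DD − V_DS)/R_D. Equating: 41.2 V_DS² − 29.13 V_DS + 1.77 = 0, giving V_DS = 0.0671 V (the root below V_ov).
I_D = (1.77 − 0.0671) / 33 = 0.0516 mA.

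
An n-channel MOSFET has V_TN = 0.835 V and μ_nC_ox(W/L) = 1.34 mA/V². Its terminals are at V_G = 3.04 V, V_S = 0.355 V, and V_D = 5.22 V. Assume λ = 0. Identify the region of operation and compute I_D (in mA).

Saturation; I_D = 2.29 mA

V_GS = V_G − V_S = 3.04 − 0.355 = 2.69 V; V_DS = V_D − V_S = 5.22 − 0.355 = 4.87 V.
V_ov = V_GS − V_TN = 2.69 − 0.835 = 1.85 V.
Since V_DS = 4.87 V ≥ V_ov = 1.85 V, the device is in saturation.
I_D = ½ k_n V_ov² = 0.5 × 1.34 × 1.85² = 2.29 mA.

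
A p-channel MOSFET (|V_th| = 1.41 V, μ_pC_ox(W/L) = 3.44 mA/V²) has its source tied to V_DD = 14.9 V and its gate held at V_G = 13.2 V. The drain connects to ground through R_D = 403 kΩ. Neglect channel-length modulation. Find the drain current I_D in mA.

I_D = 0.0369 mA

V_SG = V_DD − V_G = 14.9 − 13.2 = 1.7 V, so V_ov = 1.7 − 1.41 = 0.29 V.
Assume saturation: I_D = ½ k_p V_ov² = 0.5 × 3.44 × 0.29² = 0.145 mA, giving V_SD = V_DD − I_D R_D = 14.9 − 0.145 × 403 = -43.4 V.
But -43.4 V < V_ov = 0.29 V, so the device is actually in triode.
In triode I_D = k_p[V_ov V_SD − ½ V_SD²] and I_D = (V_DD − V_SD)/R_D. Equating: 693 V_SD² − 403 V_SD + 14.9 = 0, giving V_SD = 0.0397 V (the root below V_ov).
I_D = (14.9 − 0.0397) / 403 = 0.0369 mA.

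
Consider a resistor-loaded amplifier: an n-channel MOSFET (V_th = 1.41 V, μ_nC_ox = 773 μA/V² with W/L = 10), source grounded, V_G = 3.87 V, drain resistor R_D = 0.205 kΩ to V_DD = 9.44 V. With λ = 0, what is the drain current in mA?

I_D = 23.4 mA

V_GS = V_G = 3.87 V, so V_ov = 3.87 − 1.41 = 2.46 V.
k_n = μ_nC_ox · (W/L) = 7.73 mA/V².
Assume saturation: I_D = ½ k_n V_ov² = 0.5 × 7.73 × 2.46² = 23.4 mA, giving V_DS = V_DD − I_D R_D = 9.44 − 23.4 × 0.205 = 4.65 V.
V_DS = 4.65 V ≥ V_ov = 2.46 V, confirming saturation.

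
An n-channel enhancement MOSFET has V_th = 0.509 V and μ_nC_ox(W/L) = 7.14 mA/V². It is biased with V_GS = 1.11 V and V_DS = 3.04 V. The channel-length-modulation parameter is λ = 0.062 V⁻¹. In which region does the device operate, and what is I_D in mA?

V_ov = V_GS − V_th = 1.11 − 0.509 = 0.601 V.
Since V_DS = 3.04 V ≥ V_ov = 0.601 V, the device is in saturation.
I_D = ½ k_n V_ov² (1 + λ V_DS) = 0.5 × 7.14 × 0.601² × (1 + 0.062 × 3.04) = 1.53 mA.

Saturation; I_D = 1.53 mA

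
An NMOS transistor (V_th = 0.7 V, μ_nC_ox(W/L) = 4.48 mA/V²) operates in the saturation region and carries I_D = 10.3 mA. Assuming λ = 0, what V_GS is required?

In saturation I_D = ½ k_n (V_GS − V_th)², so V_GS − V_th = √(2 I_D / k_n) = √(2 × 10.3 / 4.48) = 2.14 V.
V_GS = 0.7 + 2.14 = 2.84 V.

V_GS = 2.84 V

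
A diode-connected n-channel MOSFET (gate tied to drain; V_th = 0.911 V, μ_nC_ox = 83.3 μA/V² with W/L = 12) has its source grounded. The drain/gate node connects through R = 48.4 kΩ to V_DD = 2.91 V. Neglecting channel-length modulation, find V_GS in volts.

V_GS = 1.18 V

With gate tied to drain, V_GS = V_DS ≥ V_GS − V_th, so the device is in saturation.
k_n = μ_nC_ox · (W/L) = 0.9996 mA/V².
KCL at the drain: ½ k_n (V_GS − V_th)² = (V_DD − V_GS)/R.
Let x = V_GS − 0.911. Then 24.2 x² + x − 1.999 = 0, giving x = 0.268 V (positive root), so V_GS = 1.18 V.
I_D = (V_DD − V_GS)/R = (2.91 − 1.18) / 48.4 = 0.0358 mA.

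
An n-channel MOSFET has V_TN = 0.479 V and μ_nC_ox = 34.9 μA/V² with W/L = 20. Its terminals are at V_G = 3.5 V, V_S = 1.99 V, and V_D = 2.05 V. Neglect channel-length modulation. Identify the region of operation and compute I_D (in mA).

Triode; I_D = 0.0419 mA

V_GS = V_G − V_S = 3.5 − 1.99 = 1.51 V; V_DS = V_D − V_S = 2.05 − 1.99 = 0.06 V.
k_n = μ_nC_ox · (W/L) = 0.698 mA/V².
V_ov = V_GS − V_TN = 1.51 − 0.479 = 1.03 V.
Since V_DS = 0.06 V < V_ov = 1.03 V, the device is in the triode region.
I_D = k_n [V_ov · V_DS − ½ V_DS²] = 0.698 × [1.03 × 0.06 − 0.5 × 0.06²] = 0.0419 mA.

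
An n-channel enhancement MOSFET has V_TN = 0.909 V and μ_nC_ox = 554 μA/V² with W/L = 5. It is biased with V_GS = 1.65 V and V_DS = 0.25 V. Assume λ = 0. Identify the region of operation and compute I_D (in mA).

k_n = μ_nC_ox · (W/L) = 2.77 mA/V².
V_ov = V_GS − V_TN = 1.65 − 0.909 = 0.741 V.
Since V_DS = 0.25 V < V_ov = 0.741 V, the device is in the triode region.
I_D = k_n [V_ov · V_DS − ½ V_DS²] = 2.77 × [0.741 × 0.25 − 0.5 × 0.25²] = 0.427 mA.

Triode; I_D = 0.427 mA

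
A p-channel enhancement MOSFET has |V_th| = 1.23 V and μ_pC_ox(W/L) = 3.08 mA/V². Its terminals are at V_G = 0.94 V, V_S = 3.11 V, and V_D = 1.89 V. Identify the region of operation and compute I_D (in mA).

V_SG = V_S − V_G = 3.11 − 0.94 = 2.17 V; V_SD = V_S − V_D = 3.11 − 1.89 = 1.22 V.
V_ov = V_SG − |V_th| = 2.17 − 1.23 = 0.94 V.
Since V_SD = 1.22 V ≥ V_ov = 0.94 V, the device is in saturation.
I_D = ½ k_p V_ov² = 0.5 × 3.08 × 0.94² = 1.36 mA.

Saturation; I_D = 1.36 mA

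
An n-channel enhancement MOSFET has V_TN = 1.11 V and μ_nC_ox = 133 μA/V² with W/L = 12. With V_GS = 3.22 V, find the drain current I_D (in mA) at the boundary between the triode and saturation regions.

I_D = 3.55 mA

At the boundary V_DS = V_ov = V_GS − V_TN = 3.22 − 1.11 = 2.11 V.
k_n = μ_nC_ox · (W/L) = 1.596 mA/V².
I_D = ½ k_n V_ov² = 0.5 × 1.596 × 2.11² = 3.55 mA.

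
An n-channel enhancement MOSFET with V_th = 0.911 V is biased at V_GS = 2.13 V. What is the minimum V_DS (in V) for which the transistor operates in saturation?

V_DS,sat = 1.22 V

The boundary between triode and saturation is V_DS = V_GS − V_th = V_ov.
V_ov = 2.13 − 0.911 = 1.22 V.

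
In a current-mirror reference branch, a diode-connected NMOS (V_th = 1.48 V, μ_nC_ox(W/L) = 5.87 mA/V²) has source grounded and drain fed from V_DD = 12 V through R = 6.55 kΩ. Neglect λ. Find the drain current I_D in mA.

I_D = 1.50 mA

With gate tied to drain, V_GS = V_DS ≥ V_GS − V_th, so the device is in saturation.
KCL at the drain: ½ k_n (V_GS − V_th)² = (V_DD − V_GS)/R.
Let x = V_GS − 1.48. Then 19.2 x² + x − 10.52 = 0, giving x = 0.714 V (positive root), so V_GS = 2.19 V.
I_D = (V_DD − V_GS)/R = (12 − 2.19) / 6.55 = 1.5 mA.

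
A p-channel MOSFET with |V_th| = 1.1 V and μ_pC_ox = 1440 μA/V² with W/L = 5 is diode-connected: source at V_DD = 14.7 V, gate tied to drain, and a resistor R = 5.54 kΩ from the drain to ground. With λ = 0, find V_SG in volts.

V_SG = 1.90 V

With gate tied to drain, V_SG = V_SD ≥ V_SG − |V_th|, so the device is in saturation.
k_p = μ_pC_ox · (W/L) = 7.2 mA/V².
KCL at the drain: ½ k_p (V_SG − |V_th|)² = (V_DD − V_SG)/R.
Let x = V_SG − 1.1. Then 19.9 x² + x − 13.6 = 0, giving x = 0.801 V (positive root), so V_SG = 1.9 V.
I_D = (V_DD − V_SG)/R = (14.7 − 1.9) / 5.54 = 2.31 mA.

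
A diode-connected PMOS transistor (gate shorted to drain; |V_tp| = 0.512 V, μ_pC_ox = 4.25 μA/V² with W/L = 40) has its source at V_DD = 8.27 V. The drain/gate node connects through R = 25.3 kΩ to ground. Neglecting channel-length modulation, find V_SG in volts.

V_SG = 2.19 V

With gate tied to drain, V_SG = V_SD ≥ V_SG − |V_tp|, so the device is in saturation.
k_p = μ_pC_ox · (W/L) = 0.17 mA/V².
KCL at the drain: ½ k_p (V_SG − |V_tp|)² = (V_DD − V_SG)/R.
Let x = V_SG − 0.512. Then 2.15 x² + x − 7.758 = 0, giving x = 1.68 V (positive root), so V_SG = 2.19 V.
I_D = (V_DD − V_SG)/R = (8.27 − 2.19) / 25.3 = 0.24 mA.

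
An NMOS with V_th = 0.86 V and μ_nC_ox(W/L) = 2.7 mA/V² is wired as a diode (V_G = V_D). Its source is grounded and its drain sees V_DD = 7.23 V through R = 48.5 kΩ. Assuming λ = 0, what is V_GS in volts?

V_GS = 1.16 V

With gate tied to drain, V_GS = V_DS ≥ V_GS − V_th, so the device is in saturation.
KCL at the drain: ½ k_n (V_GS − V_th)² = (V_DD − V_GS)/R.
Let x = V_GS − 0.86. Then 65.5 x² + x − 6.37 = 0, giving x = 0.304 V (positive root), so V_GS = 1.16 V.
I_D = (V_DD − V_GS)/R = (7.23 − 1.16) / 48.5 = 0.125 mA.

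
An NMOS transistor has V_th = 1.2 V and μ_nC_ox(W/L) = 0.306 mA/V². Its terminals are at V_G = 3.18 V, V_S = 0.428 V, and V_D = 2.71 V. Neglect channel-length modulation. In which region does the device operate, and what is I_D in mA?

V_GS = V_G − V_S = 3.18 − 0.428 = 2.75 V; V_DS = V_D − V_S = 2.71 − 0.428 = 2.28 V.
V_ov = V_GS − V_th = 2.75 − 1.2 = 1.55 V.
Since V_DS = 2.28 V ≥ V_ov = 1.55 V, the device is in saturation.
I_D = ½ k_n V_ov² = 0.5 × 0.306 × 1.55² = 0.369 mA.

Saturation; I_D = 0.369 mA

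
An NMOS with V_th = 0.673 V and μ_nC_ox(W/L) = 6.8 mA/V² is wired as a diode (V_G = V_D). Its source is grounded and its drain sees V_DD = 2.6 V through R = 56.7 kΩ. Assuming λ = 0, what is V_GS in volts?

With gate tied to drain, V_GS = V_DS ≥ V_GS − V_th, so the device is in saturation.
KCL at the drain: ½ k_n (V_GS − V_th)² = (V_DD − V_GS)/R.
Let x = V_GS − 0.673. Then 193 x² + x − 1.927 = 0, giving x = 0.0974 V (positive root), so V_GS = 0.77 V.
I_D = (V_DD − V_GS)/R = (2.6 − 0.77) / 56.7 = 0.0323 mA.

V_GS = 0.770 V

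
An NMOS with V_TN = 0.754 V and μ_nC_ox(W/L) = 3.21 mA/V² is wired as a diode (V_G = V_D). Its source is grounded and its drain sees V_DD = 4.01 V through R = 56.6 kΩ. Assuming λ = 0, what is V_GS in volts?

With gate tied to drain, V_GS = V_DS ≥ V_GS − V_TN, so the device is in saturation.
KCL at the drain: ½ k_n (V_GS − V_TN)² = (V_DD − V_GS)/R.
Let x = V_GS − 0.754. Then 90.8 x² + x − 3.256 = 0, giving x = 0.184 V (positive root), so V_GS = 0.938 V.
I_D = (V_DD − V_GS)/R = (4.01 − 0.938) / 56.6 = 0.0543 mA.

V_GS = 0.938 V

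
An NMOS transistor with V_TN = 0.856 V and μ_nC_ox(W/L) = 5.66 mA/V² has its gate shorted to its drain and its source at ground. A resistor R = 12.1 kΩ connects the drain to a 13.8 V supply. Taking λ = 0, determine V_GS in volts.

With gate tied to drain, V_GS = V_DS ≥ V_GS − V_TN, so the device is in saturation.
KCL at the drain: ½ k_n (V_GS − V_TN)² = (V_DD − V_GS)/R.
Let x = V_GS − 0.856. Then 34.2 x² + x − 12.94 = 0, giving x = 0.6 V (positive root), so V_GS = 1.46 V.
I_D = (V_DD − V_GS)/R = (13.8 − 1.46) / 12.1 = 1.02 mA.

V_GS = 1.46 V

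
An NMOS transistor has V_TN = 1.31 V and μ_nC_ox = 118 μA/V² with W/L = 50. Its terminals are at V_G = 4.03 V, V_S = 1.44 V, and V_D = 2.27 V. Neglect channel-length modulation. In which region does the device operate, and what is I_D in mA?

Triode; I_D = 4.24 mA

V_GS = V_G − V_S = 4.03 − 1.44 = 2.59 V; V_DS = V_D − V_S = 2.27 − 1.44 = 0.83 V.
k_n = μ_nC_ox · (W/L) = 5.9 mA/V².
V_ov = V_GS − V_TN = 2.59 − 1.31 = 1.28 V.
Since V_DS = 0.83 V < V_ov = 1.28 V, the device is in the triode region.
I_D = k_n [V_ov · V_DS − ½ V_DS²] = 5.9 × [1.28 × 0.83 − 0.5 × 0.83²] = 4.24 mA.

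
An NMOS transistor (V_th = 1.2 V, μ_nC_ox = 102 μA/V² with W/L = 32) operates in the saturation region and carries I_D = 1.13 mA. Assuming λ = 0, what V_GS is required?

k_n = μ_nC_ox · (W/L) = 3.264 mA/V².
In saturation I_D = ½ k_n (V_GS − V_th)², so V_GS − V_th = √(2 I_D / k_n) = √(2 × 1.13 / 3.264) = 0.832 V.
V_GS = 1.2 + 0.832 = 2.03 V.

V_GS = 2.03 V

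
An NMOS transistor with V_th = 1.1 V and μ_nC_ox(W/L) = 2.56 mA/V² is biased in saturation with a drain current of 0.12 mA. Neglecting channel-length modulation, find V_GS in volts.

In saturation I_D = ½ k_n (V_GS − V_th)², so V_GS − V_th = √(2 I_D / k_n) = √(2 × 0.12 / 2.56) = 0.306 V.
V_GS = 1.1 + 0.306 = 1.41 V.

V_GS = 1.41 V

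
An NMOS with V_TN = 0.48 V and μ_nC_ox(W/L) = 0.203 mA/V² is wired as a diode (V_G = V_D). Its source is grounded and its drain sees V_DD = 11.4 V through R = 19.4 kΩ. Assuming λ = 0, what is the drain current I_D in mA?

With gate tied to drain, V_GS = V_DS ≥ V_GS − V_TN, so the device is in saturation.
KCL at the drain: ½ k_n (V_GS − V_TN)² = (V_DD − V_GS)/R.
Let x = V_GS − 0.48. Then 1.97 x² + x − 10.92 = 0, giving x = 2.11 V (positive root), so V_GS = 2.59 V.
I_D = (V_DD − V_GS)/R = (11.4 − 2.59) / 19.4 = 0.454 mA.

I_D = 0.454 mA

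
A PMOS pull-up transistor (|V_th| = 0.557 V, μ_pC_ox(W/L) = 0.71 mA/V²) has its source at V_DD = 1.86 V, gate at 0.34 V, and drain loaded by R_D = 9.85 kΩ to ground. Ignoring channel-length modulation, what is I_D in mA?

V_SG = V_DD − V_G = 1.86 − 0.34 = 1.52 V, so V_ov = 1.52 − 0.557 = 0.963 V.
Assume saturation: I_D = ½ k_p V_ov² = 0.5 × 0.71 × 0.963² = 0.329 mA, giving V_SD = V_DD − I_D R_D = 1.86 − 0.329 × 9.85 = -1.38 V.
But -1.38 V < V_ov = 0.963 V, so the device is actually in triode.
In triode I_D = k_p[V_ov V_SD − ½ V_SD²] and I_D = (V_DD − V_SD)/R_D. Equating: 3.5 V_SD² − 7.735 V_SD + 1.86 = 0, giving V_SD = 0.275 V (the root below V_ov).
I_D = (1.86 − 0.275) / 9.85 = 0.161 mA.

I_D = 0.161 mA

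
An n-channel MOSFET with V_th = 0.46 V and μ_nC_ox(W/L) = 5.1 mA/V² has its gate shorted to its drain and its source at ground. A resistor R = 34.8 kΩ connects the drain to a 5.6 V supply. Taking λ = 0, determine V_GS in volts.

With gate tied to drain, V_GS = V_DS ≥ V_GS − V_th, so the device is in saturation.
KCL at the drain: ½ k_n (V_GS − V_th)² = (V_DD − V_GS)/R.
Let x = V_GS − 0.46. Then 88.7 x² + x − 5.14 = 0, giving x = 0.235 V (positive root), so V_GS = 0.695 V.
I_D = (V_DD − V_GS)/R = (5.6 − 0.695) / 34.8 = 0.141 mA.

V_GS = 0.695 V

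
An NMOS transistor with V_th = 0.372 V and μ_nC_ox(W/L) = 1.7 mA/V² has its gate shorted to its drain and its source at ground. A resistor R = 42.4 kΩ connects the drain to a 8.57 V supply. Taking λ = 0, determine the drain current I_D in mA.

I_D = 0.182 mA

With gate tied to drain, V_GS = V_DS ≥ V_GS − V_th, so the device is in saturation.
KCL at the drain: ½ k_n (V_GS − V_th)² = (V_DD − V_GS)/R.
Let x = V_GS − 0.372. Then 36 x² + x − 8.198 = 0, giving x = 0.463 V (positive root), so V_GS = 0.835 V.
I_D = (V_DD − V_GS)/R = (8.57 − 0.835) / 42.4 = 0.182 mA.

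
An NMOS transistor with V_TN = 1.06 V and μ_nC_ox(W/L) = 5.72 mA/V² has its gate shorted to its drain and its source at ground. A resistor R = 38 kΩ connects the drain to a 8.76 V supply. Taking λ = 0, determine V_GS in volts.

V_GS = 1.32 V

With gate tied to drain, V_GS = V_DS ≥ V_GS − V_TN, so the device is in saturation.
KCL at the drain: ½ k_n (V_GS − V_TN)² = (V_DD − V_GS)/R.
Let x = V_GS − 1.06. Then 109 x² + x − 7.7 = 0, giving x = 0.262 V (positive root), so V_GS = 1.32 V.
I_D = (V_DD − V_GS)/R = (8.76 − 1.32) / 38 = 0.196 mA.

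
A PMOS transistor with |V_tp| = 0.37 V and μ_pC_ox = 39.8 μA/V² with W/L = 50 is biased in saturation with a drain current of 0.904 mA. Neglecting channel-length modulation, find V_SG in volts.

V_SG = 1.32 V

k_p = μ_pC_ox · (W/L) = 1.99 mA/V².
In saturation I_D = ½ k_p (V_SG − |V_tp|)², so V_SG − |V_tp| = √(2 I_D / k_p) = √(2 × 0.904 / 1.99) = 0.953 V.
V_SG = 0.37 + 0.953 = 1.32 V.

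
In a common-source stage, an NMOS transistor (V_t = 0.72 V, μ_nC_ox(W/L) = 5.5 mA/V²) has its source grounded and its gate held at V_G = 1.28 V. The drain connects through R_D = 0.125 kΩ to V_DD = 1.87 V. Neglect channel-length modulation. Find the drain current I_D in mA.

I_D = 0.862 mA

V_GS = V_G = 1.28 V, so V_ov = 1.28 − 0.72 = 0.56 V.
Assume saturation: I_D = ½ k_n V_ov² = 0.5 × 5.5 × 0.56² = 0.862 mA, giving V_DS = V_DD − I_D R_D = 1.87 − 0.862 × 0.125 = 1.76 V.
V_DS = 1.76 V ≥ V_ov = 0.56 V, confirming saturation.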